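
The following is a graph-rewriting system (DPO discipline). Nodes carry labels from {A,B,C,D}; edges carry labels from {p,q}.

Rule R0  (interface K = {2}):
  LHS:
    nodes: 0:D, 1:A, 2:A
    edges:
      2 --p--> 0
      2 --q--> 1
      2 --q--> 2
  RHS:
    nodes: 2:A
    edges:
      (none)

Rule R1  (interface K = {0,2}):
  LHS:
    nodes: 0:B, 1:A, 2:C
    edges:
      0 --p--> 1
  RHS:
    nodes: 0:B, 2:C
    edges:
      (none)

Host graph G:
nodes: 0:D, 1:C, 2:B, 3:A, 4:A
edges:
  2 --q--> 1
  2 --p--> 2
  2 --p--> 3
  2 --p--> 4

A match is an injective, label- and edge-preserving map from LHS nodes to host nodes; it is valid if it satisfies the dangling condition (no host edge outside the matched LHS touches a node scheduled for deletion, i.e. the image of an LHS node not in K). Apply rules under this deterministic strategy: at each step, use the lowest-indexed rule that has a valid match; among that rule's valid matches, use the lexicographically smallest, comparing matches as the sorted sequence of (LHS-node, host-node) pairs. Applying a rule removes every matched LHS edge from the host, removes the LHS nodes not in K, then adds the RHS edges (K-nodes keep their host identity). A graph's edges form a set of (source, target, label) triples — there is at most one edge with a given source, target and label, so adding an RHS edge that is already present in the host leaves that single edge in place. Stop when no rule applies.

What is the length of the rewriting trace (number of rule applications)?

[0] host  ⇒  5 nodes, 4 edges  {2-q->1 2-p->2 2-p->3 2-p->4}
[1] R1 @ {0↦2, 1↦3, 2↦1}  ⇒  4 nodes, 3 edges  {2-q->1 2-p->2 2-p->4}
[2] R1 @ {0↦2, 1↦4, 2↦1}  ⇒  3 nodes, 2 edges  {2-q->1 2-p->2}
final graph: no rule applies after step 2

Answer: 2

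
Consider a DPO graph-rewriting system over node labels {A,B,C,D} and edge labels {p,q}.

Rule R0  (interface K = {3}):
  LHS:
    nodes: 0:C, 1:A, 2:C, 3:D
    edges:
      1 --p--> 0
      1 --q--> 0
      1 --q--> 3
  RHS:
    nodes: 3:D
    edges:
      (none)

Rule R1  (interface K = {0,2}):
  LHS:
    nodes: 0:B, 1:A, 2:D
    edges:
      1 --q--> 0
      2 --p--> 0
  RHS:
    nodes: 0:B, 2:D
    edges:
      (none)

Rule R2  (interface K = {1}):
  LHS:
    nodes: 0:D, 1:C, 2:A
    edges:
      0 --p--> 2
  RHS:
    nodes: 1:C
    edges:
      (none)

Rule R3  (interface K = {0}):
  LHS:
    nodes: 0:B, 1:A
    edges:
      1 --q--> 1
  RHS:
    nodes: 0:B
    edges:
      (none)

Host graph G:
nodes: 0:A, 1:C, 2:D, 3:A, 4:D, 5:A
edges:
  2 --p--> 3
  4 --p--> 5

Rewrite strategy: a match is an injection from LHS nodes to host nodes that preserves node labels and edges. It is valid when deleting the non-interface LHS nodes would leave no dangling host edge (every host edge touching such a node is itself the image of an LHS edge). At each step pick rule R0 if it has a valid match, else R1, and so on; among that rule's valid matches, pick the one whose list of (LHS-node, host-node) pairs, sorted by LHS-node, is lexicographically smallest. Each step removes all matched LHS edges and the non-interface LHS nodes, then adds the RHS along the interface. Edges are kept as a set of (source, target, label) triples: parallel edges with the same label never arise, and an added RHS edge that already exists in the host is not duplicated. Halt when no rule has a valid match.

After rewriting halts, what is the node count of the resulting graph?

[0] host  ⇒  6 nodes, 2 edges  {2-p->3 4-p->5}
[1] R2 @ {0↦2, 1↦1, 2↦3}  ⇒  4 nodes, 1 edges  {4-p->5}
[2] R2 @ {0↦4, 1↦1, 2↦5}  ⇒  2 nodes, 0 edges  {∅}
normal form: no rule applies after step 2
NF nodes: {0:A, 1:C}

Answer: 2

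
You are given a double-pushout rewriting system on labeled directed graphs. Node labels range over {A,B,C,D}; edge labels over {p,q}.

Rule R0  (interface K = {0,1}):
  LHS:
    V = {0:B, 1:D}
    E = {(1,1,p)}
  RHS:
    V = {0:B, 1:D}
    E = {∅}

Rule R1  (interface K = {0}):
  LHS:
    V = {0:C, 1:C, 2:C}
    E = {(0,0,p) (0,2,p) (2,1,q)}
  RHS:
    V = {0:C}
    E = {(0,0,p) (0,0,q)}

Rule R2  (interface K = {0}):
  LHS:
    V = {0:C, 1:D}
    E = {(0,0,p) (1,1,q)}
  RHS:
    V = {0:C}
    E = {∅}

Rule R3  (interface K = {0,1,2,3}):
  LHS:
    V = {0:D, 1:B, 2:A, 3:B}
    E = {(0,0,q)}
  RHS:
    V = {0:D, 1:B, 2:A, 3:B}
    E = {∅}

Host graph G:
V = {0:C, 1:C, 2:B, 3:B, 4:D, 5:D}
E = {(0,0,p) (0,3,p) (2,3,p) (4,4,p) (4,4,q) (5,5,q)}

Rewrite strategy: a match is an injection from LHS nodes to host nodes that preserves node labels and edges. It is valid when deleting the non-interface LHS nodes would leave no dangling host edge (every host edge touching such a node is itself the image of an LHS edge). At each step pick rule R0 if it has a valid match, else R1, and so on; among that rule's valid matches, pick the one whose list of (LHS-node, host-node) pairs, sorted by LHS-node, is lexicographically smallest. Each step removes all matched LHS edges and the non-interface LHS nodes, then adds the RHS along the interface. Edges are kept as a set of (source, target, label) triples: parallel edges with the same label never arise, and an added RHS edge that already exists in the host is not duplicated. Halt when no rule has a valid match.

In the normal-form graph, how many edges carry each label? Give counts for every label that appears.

start.  V:6 E:6  edges: 0-p->0 0-p->3 2-p->3 4-p->4 4-q->4 5-q->5
1. fire R0 via {0↦2, 1↦4}  →  V:6 E:5  edges: 0-p->0 0-p->3 2-p->3 4-q->4 5-q->5
2. fire R2 via {0↦0, 1↦4}  →  V:5 E:3  edges: 0-p->3 2-p->3 5-q->5
halt: no rule applies after step 2
NF edges: [(0, 3, 'p'), (2, 3, 'p'), (5, 5, 'q')]

Answer: p:2 q:1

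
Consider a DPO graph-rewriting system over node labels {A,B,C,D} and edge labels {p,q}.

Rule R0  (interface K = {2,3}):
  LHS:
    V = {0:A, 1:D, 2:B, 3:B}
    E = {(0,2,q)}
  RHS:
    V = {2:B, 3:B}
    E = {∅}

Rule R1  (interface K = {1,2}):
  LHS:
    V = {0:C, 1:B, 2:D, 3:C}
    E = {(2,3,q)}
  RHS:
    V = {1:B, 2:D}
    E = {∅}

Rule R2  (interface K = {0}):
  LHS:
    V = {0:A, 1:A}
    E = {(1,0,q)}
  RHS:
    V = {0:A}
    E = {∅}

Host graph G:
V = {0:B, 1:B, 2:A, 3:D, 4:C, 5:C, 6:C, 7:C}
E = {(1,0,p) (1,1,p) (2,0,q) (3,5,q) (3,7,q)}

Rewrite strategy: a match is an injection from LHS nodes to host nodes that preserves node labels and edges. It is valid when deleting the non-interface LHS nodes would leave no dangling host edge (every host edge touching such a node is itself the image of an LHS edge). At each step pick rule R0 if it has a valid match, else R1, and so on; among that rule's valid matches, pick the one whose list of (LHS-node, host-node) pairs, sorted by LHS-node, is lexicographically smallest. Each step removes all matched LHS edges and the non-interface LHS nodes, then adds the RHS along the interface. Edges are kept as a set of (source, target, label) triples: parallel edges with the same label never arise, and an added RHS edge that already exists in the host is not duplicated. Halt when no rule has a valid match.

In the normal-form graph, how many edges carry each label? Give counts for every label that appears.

Answer: p:2

Derivation:
initial: |V|=8 |E|=5  E = 1-p->0 1-p->1 2-q->0 3-q->5 3-q->7
step 1: apply R1 at {0↦4, 1↦0, 2↦3, 3↦5}  → |V|=6 |E|=4  E = 1-p->0 1-p->1 2-q->0 3-q->7
step 2: apply R1 at {0↦6, 1↦0, 2↦3, 3↦7}  → |V|=4 |E|=3  E = 1-p->0 1-p->1 2-q->0
step 3: apply R0 at {0↦2, 1↦3, 2↦0, 3↦1}  → |V|=2 |E|=2  E = 1-p->0 1-p->1
final graph: no rule applies after step 3
NF edges: [(1, 0, 'p'), (1, 1, 'p')]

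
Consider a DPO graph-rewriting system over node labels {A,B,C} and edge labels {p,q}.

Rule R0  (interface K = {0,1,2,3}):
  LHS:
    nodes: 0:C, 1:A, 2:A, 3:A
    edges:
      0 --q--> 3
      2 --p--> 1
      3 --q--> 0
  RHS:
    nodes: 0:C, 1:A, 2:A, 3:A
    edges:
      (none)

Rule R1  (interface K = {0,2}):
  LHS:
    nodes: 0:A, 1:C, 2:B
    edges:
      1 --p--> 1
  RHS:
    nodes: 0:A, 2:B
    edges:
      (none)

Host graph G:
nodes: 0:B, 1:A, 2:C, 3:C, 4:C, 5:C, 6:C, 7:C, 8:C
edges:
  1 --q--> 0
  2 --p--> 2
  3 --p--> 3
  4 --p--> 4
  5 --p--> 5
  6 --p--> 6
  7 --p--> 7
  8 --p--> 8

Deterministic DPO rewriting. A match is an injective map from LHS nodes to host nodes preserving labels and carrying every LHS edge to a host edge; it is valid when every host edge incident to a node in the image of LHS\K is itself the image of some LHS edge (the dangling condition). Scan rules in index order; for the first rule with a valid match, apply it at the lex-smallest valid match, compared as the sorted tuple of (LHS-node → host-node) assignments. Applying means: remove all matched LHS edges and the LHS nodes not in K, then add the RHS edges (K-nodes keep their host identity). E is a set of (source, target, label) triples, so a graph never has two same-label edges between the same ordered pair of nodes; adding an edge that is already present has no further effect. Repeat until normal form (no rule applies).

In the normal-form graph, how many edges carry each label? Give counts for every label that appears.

[0] host  ⇒  9 nodes, 8 edges  {1-q->0 2-p->2 3-p->3 4-p->4 5-p->5 6-p->6 7-p->7 8-p->8}
[1] R1 @ {0↦1, 1↦2, 2↦0}  ⇒  8 nodes, 7 edges  {1-q->0 3-p->3 4-p->4 5-p->5 6-p->6 7-p->7 8-p->8}
[2] R1 @ {0↦1, 1↦3, 2↦0}  ⇒  7 nodes, 6 edges  {1-q->0 4-p->4 5-p->5 6-p->6 7-p->7 8-p->8}
[3] R1 @ {0↦1, 1↦4, 2↦0}  ⇒  6 nodes, 5 edges  {1-q->0 5-p->5 6-p->6 7-p->7 8-p->8}
[4] R1 @ {0↦1, 1↦5, 2↦0}  ⇒  5 nodes, 4 edges  {1-q->0 6-p->6 7-p->7 8-p->8}
[5] R1 @ {0↦1, 1↦6, 2↦0}  ⇒  4 nodes, 3 edges  {1-q->0 7-p->7 8-p->8}
[6] R1 @ {0↦1, 1↦7, 2↦0}  ⇒  3 nodes, 2 edges  {1-q->0 8-p->8}
[7] R1 @ {0↦1, 1↦8, 2↦0}  ⇒  2 nodes, 1 edges  {1-q->0}
final graph: no rule applies after step 7
NF edges: [(1, 0, 'q')]

Answer: q:1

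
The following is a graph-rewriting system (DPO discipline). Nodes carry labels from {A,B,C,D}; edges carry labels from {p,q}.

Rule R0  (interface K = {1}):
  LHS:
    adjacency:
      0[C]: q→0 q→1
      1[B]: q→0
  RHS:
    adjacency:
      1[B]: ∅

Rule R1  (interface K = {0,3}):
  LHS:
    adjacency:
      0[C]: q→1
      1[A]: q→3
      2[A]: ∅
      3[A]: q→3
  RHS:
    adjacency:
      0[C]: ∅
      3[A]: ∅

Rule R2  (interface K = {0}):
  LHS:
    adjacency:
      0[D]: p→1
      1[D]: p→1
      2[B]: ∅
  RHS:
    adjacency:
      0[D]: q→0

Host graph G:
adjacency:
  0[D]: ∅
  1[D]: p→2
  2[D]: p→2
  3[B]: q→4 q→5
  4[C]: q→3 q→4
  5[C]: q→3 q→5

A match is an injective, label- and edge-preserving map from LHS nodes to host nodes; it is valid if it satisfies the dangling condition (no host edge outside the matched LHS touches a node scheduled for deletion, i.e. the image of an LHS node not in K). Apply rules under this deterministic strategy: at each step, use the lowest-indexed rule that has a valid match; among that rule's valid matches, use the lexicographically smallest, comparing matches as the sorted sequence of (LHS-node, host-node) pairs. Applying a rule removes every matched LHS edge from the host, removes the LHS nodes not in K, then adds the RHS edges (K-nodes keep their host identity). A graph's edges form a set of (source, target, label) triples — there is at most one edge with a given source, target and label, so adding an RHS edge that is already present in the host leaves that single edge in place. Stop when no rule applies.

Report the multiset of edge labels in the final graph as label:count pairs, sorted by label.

start.  V:6 E:8  edges: 1-p->2 2-p->2 3-q->4 3-q->5 4-q->3 4-q->4 5-q->3 5-q->5
1. fire R0 via {0↦4, 1↦3}  →  V:5 E:5  edges: 1-p->2 2-p->2 3-q->5 5-q->3 5-q->5
2. fire R0 via {0↦5, 1↦3}  →  V:4 E:2  edges: 1-p->2 2-p->2
3. fire R2 via {0↦1, 1↦2, 2↦3}  →  V:2 E:1  edges: 1-q->1
normal form: no rule applies after step 3
NF edges: [(1, 1, 'q')]

Answer: q:1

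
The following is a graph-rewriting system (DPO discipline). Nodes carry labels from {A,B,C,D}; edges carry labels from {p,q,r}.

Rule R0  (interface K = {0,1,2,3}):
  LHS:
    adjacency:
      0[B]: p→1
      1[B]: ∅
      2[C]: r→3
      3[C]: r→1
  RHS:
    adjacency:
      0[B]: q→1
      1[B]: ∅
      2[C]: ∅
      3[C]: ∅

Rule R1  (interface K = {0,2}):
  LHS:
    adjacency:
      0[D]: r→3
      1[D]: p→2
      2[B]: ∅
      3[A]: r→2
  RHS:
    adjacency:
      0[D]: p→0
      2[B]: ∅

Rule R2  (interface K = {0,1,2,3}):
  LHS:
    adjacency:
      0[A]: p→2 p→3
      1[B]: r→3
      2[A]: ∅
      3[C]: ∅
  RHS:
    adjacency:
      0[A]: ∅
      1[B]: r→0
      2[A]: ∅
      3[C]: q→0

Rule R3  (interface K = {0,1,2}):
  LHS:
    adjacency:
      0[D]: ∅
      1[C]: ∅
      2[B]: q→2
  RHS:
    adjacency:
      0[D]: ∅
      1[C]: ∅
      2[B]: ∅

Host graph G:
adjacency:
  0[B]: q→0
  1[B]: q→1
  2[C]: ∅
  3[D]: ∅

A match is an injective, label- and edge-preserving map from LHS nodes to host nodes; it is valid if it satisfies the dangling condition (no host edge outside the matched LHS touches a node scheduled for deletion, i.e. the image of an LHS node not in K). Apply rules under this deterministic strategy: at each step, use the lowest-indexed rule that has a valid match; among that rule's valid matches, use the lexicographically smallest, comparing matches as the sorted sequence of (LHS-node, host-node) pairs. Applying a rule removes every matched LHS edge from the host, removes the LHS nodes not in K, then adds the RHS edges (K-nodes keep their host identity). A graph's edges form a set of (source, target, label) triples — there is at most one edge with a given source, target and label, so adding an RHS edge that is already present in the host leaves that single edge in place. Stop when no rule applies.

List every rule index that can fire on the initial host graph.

R0: no valid match — LHS pattern not found
R1: no valid match — LHS pattern not found
R2: no valid match — LHS pattern not found
R3: 2 valid matches — {0↦3, 1↦2, 2↦0}, {0↦3, 1↦2, 2↦1}

Answer: [R3]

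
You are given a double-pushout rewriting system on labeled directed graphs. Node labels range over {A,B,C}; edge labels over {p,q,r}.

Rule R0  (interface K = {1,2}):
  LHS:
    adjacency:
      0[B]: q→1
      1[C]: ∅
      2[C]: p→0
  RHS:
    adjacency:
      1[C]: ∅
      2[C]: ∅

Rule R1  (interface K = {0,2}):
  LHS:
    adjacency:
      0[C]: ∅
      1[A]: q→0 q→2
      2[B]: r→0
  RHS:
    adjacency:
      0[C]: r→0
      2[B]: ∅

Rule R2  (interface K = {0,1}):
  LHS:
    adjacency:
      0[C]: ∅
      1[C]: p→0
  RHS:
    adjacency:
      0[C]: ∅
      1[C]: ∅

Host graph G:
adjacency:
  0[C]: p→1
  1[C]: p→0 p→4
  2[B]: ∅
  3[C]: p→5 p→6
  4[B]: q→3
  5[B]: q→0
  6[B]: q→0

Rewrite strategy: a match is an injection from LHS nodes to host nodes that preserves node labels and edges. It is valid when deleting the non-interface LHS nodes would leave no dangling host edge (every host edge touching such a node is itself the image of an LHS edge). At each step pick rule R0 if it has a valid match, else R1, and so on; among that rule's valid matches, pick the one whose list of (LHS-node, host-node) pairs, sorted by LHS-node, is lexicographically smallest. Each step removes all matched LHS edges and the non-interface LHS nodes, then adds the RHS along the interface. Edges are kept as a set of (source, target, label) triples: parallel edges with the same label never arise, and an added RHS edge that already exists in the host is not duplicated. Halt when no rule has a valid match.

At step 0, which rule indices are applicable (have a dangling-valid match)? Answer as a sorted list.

R0: 3 valid matches — {0↦4, 1↦3, 2↦1}, {0↦5, 1↦0, 2↦3}, {0↦6, 1↦0, 2↦3}
R1: no valid match — LHS pattern not found
R2: 2 valid matches — {0↦0, 1↦1}, {0↦1, 1↦0}

Answer: [R0,R2]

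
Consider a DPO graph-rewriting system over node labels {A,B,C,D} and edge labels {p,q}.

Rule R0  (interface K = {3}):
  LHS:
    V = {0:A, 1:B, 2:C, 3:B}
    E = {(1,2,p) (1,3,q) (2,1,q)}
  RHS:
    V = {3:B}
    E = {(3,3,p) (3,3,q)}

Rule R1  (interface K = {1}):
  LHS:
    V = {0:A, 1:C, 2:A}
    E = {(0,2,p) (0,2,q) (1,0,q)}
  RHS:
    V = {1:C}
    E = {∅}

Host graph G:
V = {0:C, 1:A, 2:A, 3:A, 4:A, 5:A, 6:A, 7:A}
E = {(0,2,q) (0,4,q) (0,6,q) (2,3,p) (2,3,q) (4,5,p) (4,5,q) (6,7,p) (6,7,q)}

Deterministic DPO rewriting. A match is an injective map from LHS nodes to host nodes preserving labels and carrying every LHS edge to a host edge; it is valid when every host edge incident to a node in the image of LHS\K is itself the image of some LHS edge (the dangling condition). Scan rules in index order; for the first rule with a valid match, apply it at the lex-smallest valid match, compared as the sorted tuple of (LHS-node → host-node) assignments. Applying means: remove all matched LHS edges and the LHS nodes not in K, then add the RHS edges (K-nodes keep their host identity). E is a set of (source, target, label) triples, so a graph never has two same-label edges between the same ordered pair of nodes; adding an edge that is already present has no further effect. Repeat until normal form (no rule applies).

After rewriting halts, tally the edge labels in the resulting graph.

[0] host  ⇒  8 nodes, 9 edges  {0-q->2 0-q->4 0-q->6 2-p->3 2-q->3 4-p->5 4-q->5 6-p->7 6-q->7}
[1] R1 @ {0↦2, 1↦0, 2↦3}  ⇒  6 nodes, 6 edges  {0-q->4 0-q->6 4-p->5 4-q->5 6-p->7 6-q->7}
[2] R1 @ {0↦4, 1↦0, 2↦5}  ⇒  4 nodes, 3 edges  {0-q->6 6-p->7 6-q->7}
[3] R1 @ {0↦6, 1↦0, 2↦7}  ⇒  2 nodes, 0 edges  {∅}
final graph: no rule applies after step 3
NF edges: []

Answer: (no edges)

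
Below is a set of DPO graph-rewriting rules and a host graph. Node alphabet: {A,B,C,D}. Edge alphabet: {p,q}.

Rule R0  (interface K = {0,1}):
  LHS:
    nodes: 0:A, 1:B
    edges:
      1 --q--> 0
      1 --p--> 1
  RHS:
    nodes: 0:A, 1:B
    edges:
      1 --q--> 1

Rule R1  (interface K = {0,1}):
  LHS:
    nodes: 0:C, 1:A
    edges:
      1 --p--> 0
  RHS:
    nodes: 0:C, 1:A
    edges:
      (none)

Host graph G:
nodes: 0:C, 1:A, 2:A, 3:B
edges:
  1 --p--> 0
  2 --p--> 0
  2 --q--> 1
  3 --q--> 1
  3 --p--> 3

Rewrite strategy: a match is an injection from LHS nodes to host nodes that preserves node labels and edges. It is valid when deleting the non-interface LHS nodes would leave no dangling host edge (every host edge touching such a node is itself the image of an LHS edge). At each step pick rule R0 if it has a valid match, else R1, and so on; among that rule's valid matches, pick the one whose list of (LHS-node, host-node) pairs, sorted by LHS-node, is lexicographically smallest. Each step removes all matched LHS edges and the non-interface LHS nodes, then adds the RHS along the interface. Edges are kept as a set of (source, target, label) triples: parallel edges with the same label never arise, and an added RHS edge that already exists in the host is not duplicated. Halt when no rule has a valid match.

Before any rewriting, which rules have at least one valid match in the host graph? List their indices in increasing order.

R0: 1 valid match — {0↦1, 1↦3}
R1: 2 valid matches — {0↦0, 1↦1}, {0↦0, 1↦2}

Answer: [R0,R1]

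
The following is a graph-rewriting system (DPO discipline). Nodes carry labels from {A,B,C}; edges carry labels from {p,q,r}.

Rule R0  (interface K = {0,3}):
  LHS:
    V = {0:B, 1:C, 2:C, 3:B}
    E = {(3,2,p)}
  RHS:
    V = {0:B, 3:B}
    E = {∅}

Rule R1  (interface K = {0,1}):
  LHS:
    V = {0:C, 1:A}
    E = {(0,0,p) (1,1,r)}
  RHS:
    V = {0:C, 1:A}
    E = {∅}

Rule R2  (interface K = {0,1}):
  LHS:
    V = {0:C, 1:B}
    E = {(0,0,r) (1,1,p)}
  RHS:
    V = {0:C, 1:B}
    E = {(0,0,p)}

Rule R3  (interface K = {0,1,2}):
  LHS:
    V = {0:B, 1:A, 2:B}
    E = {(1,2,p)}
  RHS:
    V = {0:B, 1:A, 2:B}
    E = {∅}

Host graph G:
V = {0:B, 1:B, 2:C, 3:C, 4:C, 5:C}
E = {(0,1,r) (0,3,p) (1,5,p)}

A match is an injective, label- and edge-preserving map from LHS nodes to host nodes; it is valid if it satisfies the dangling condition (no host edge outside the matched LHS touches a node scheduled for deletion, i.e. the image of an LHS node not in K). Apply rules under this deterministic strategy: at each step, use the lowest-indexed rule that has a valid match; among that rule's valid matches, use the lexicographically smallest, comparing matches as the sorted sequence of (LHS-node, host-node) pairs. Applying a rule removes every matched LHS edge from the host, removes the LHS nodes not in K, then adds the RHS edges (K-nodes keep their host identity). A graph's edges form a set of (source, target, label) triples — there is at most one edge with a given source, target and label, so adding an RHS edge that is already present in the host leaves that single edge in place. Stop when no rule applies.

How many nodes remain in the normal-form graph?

Answer: 2

Derivation:
[0] host  ⇒  6 nodes, 3 edges  {0-r->1 0-p->3 1-p->5}
[1] R0 @ {0↦0, 1↦2, 2↦5, 3↦1}  ⇒  4 nodes, 2 edges  {0-r->1 0-p->3}
[2] R0 @ {0↦1, 1↦4, 2↦3, 3↦0}  ⇒  2 nodes, 1 edges  {0-r->1}
halt: no rule applies after step 2
NF nodes: {0:B, 1:B}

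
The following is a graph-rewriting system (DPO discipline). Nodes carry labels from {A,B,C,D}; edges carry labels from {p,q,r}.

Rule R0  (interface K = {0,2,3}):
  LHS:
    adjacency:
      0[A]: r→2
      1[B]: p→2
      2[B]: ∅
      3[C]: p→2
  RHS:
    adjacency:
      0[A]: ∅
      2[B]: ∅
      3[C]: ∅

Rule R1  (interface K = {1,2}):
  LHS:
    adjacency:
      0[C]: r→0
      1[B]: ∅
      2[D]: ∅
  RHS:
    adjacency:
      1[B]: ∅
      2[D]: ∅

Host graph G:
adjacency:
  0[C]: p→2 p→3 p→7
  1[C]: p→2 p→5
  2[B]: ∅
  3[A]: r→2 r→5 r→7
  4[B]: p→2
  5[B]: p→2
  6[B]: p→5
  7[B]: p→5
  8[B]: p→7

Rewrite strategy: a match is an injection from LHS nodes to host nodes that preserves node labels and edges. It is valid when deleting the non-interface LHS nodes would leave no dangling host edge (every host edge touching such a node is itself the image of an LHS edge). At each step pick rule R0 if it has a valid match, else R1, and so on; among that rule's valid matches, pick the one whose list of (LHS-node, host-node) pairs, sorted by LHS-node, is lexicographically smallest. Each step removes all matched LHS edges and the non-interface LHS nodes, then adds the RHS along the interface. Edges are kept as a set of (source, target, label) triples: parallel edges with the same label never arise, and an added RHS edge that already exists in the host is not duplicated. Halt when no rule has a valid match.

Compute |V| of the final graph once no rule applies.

start.  V:9 E:13  edges: 0-p->2 0-p->3 0-p->7 1-p->2 1-p->5 3-r->2 3-r->5 3-r->7 4-p->2 5-p->2 6-p->5 7-p->5 8-p->7
1. fire R0 via {0↦3, 1↦4, 2↦2, 3↦0}  →  V:8 E:10  edges: 0-p->3 0-p->7 1-p->2 1-p->5 3-r->5 3-r->7 5-p->2 6-p->5 7-p->5 8-p->7
2. fire R0 via {0↦3, 1↦6, 2↦5, 3↦1}  →  V:7 E:7  edges: 0-p->3 0-p->7 1-p->2 3-r->7 5-p->2 7-p->5 8-p->7
3. fire R0 via {0↦3, 1↦8, 2↦7, 3↦0}  →  V:6 E:4  edges: 0-p->3 1-p->2 5-p->2 7-p->5
final graph: no rule applies after step 3
NF nodes: {0:C, 1:C, 2:B, 3:A, 5:B, 7:B}

Answer: 6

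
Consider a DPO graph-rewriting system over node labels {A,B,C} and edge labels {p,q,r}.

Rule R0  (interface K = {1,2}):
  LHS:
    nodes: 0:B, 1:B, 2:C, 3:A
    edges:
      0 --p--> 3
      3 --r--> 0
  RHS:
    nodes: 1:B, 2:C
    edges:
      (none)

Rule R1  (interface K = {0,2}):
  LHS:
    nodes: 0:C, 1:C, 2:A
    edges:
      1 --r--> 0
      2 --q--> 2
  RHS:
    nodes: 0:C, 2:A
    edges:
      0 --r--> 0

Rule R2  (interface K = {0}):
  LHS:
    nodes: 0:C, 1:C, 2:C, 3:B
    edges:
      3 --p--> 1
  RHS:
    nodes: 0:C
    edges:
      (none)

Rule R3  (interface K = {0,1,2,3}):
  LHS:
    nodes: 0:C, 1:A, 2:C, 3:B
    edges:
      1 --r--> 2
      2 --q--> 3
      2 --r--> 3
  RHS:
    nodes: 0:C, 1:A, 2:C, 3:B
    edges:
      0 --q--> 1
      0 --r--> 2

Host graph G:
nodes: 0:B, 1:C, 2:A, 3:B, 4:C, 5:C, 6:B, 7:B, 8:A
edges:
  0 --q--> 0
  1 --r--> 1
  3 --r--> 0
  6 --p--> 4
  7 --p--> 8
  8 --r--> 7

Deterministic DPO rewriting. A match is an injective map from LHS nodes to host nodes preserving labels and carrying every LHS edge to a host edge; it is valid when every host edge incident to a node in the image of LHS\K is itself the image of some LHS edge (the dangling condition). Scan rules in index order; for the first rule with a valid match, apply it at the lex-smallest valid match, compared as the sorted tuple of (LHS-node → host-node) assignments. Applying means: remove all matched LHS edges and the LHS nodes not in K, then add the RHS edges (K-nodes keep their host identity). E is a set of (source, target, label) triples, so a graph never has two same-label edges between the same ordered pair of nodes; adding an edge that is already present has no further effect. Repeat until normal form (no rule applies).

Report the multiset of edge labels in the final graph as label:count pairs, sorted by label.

initial: |V|=9 |E|=6  E = 0-q->0 1-r->1 3-r->0 6-p->4 7-p->8 8-r->7
step 1: apply R0 at {0↦7, 1↦0, 2↦1, 3↦8}  → |V|=7 |E|=4  E = 0-q->0 1-r->1 3-r->0 6-p->4
step 2: apply R2 at {0↦1, 1↦4, 2↦5, 3↦6}  → |V|=4 |E|=3  E = 0-q->0 1-r->1 3-r->0
normal form: no rule applies after step 2
NF edges: [(0, 0, 'q'), (1, 1, 'r'), (3, 0, 'r')]

Answer: q:1 r:2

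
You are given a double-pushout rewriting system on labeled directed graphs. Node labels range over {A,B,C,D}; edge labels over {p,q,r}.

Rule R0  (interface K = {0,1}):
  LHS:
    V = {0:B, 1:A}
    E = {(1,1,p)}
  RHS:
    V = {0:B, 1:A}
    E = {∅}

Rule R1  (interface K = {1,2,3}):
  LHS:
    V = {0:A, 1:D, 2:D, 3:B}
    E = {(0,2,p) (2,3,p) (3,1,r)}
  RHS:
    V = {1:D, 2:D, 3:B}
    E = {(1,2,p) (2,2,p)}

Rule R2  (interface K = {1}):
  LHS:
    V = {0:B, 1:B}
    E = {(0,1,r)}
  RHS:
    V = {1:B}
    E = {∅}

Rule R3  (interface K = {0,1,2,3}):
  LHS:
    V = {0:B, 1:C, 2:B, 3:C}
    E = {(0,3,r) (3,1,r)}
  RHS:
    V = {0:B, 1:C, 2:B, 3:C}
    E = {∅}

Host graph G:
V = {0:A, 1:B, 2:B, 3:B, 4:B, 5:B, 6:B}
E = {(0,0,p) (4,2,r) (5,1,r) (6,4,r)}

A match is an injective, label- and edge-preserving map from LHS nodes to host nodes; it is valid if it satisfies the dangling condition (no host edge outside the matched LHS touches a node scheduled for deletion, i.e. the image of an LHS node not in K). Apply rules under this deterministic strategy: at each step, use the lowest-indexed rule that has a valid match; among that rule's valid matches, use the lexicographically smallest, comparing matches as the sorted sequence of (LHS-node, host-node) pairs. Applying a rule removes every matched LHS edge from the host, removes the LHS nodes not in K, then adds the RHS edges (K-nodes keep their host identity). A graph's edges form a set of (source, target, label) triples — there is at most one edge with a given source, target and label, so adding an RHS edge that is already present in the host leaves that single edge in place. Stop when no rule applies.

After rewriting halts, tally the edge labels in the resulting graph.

Answer: (no edges)

Rewrite trace:
initial: |V|=7 |E|=4  E = 0-p->0 4-r->2 5-r->1 6-r->4
step 1: apply R0 at {0↦1, 1↦0}  → |V|=7 |E|=3  E = 4-r->2 5-r->1 6-r->4
step 2: apply R2 at {0↦5, 1↦1}  → |V|=6 |E|=2  E = 4-r->2 6-r->4
step 3: apply R2 at {0↦6, 1↦4}  → |V|=5 |E|=1  E = 4-r->2
step 4: apply R2 at {0↦4, 1↦2}  → |V|=4 |E|=0  E = ∅
final graph: no rule applies after step 4
NF edges: []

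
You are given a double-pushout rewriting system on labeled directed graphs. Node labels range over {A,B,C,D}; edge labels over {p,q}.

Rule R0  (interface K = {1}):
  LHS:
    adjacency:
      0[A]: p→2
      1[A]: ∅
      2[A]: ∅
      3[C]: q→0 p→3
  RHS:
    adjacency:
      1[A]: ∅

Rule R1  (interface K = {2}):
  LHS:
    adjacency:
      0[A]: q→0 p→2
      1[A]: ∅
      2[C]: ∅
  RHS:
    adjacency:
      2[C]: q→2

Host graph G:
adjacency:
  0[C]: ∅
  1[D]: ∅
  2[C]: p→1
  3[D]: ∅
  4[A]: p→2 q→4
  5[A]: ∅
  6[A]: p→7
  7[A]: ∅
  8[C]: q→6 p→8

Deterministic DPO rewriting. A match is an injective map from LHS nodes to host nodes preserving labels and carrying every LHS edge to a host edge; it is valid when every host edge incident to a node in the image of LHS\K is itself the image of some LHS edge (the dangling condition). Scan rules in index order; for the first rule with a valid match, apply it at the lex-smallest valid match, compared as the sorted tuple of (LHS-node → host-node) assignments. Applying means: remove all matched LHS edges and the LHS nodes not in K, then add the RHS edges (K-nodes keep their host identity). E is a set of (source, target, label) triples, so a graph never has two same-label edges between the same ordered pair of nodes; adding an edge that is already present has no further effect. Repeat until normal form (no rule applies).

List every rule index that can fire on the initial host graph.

Answer: [R0,R1]

Rewrite trace:
R0: 2 valid matches — {0↦6, 1↦4, 2↦7, 3↦8}, {0↦6, 1↦5, 2↦7, 3↦8}
R1: 1 valid match — {0↦4, 1↦5, 2↦2}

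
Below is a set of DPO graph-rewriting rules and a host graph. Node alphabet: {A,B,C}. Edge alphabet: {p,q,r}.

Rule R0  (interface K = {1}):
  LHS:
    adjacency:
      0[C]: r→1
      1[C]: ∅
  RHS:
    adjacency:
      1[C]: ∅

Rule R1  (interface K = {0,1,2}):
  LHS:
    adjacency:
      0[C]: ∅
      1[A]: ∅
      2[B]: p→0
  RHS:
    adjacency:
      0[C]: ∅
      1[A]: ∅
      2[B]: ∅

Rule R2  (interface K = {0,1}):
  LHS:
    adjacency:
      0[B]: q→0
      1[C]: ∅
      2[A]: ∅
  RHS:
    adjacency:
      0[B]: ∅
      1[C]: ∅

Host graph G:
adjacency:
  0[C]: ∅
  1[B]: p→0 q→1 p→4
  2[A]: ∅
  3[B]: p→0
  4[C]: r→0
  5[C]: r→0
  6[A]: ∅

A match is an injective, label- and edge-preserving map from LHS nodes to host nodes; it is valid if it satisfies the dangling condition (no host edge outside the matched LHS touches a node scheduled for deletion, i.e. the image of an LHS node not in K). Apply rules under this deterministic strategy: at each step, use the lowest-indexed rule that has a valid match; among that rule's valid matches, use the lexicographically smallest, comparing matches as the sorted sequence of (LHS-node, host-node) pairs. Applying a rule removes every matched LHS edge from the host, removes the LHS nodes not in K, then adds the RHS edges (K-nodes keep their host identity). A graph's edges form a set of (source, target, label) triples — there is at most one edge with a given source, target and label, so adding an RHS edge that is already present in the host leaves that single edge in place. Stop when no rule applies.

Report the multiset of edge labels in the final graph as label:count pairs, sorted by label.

initial: |V|=7 |E|=6  E = 1-p->0 1-q->1 1-p->4 3-p->0 4-r->0 5-r->0
step 1: apply R0 at {0↦5, 1↦0}  → |V|=6 |E|=5  E = 1-p->0 1-q->1 1-p->4 3-p->0 4-r->0
step 2: apply R1 at {0↦0, 1↦2, 2↦1}  → |V|=6 |E|=4  E = 1-q->1 1-p->4 3-p->0 4-r->0
step 3: apply R1 at {0↦0, 1↦2, 2↦3}  → |V|=6 |E|=3  E = 1-q->1 1-p->4 4-r->0
step 4: apply R1 at {0↦4, 1↦2, 2↦1}  → |V|=6 |E|=2  E = 1-q->1 4-r->0
step 5: apply R0 at {0↦4, 1↦0}  → |V|=5 |E|=1  E = 1-q->1
step 6: apply R2 at {0↦1, 1↦0, 2↦2}  → |V|=4 |E|=0  E = ∅
normal form: no rule applies after step 6
NF edges: []

Answer: (no edges)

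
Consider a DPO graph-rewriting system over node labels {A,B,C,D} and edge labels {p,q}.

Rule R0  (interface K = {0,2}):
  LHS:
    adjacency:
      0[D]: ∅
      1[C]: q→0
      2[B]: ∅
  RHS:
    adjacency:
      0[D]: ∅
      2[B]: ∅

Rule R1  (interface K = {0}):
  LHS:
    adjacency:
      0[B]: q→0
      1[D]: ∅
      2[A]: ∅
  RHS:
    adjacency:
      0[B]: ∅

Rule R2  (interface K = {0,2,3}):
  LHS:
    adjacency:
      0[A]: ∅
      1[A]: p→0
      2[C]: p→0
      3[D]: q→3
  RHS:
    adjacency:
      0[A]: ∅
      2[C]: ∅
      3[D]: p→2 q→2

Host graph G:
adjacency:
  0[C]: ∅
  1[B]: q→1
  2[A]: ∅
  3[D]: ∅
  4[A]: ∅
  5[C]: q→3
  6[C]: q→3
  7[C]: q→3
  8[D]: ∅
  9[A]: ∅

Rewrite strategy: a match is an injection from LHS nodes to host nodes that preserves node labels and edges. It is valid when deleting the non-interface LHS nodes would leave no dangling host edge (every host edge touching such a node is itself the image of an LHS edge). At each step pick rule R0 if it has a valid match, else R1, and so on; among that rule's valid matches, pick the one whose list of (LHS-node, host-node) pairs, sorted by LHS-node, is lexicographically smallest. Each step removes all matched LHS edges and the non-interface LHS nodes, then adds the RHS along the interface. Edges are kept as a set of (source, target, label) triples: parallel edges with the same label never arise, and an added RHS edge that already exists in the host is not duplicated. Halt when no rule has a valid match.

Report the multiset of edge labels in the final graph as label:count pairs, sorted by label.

Answer: (no edges)

Derivation:
initial: |V|=10 |E|=4  E = 1-q->1 5-q->3 6-q->3 7-q->3
step 1: apply R0 at {0↦3, 1↦5, 2↦1}  → |V|=9 |E|=3  E = 1-q->1 6-q->3 7-q->3
step 2: apply R0 at {0↦3, 1↦6, 2↦1}  → |V|=8 |E|=2  E = 1-q->1 7-q->3
step 3: apply R0 at {0↦3, 1↦7, 2↦1}  → |V|=7 |E|=1  E = 1-q->1
step 4: apply R1 at {0↦1, 1↦3, 2↦2}  → |V|=5 |E|=0  E = ∅
normal form: no rule applies after step 4
NF edges: []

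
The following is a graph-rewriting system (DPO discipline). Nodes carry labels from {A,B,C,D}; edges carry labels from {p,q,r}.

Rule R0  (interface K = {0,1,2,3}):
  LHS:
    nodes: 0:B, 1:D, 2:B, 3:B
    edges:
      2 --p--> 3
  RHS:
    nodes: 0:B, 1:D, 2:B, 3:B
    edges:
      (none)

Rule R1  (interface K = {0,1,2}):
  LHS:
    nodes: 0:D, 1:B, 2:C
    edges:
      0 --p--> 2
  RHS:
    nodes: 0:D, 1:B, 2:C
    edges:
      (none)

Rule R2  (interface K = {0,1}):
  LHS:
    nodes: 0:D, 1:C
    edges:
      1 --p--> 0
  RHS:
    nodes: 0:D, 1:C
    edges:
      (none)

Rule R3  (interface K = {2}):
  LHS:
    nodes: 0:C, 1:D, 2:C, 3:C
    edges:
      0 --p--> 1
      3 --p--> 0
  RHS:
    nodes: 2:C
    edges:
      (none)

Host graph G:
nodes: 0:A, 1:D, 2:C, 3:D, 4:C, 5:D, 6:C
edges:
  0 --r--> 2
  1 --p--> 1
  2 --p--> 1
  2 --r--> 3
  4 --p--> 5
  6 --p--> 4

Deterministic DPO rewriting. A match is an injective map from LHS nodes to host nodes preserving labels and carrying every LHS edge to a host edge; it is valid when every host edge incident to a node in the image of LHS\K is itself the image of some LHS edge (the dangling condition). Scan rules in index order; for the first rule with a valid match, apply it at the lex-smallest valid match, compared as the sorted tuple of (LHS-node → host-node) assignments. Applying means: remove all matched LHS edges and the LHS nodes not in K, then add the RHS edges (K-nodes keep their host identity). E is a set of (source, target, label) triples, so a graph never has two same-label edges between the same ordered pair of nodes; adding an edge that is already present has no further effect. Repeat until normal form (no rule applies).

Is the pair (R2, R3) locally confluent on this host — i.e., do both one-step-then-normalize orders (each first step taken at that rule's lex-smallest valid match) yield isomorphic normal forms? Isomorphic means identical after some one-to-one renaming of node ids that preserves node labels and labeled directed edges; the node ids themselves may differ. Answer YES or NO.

branch R2-first: apply at {0↦1, 1↦2} → |E|=5, then 1 more step(s) → NF |V|=7 |E|=4 V={0:A, 1:D, 2:C, 3:D, 4:C, 5:D, 6:C} E=0-r->2 1-p->1 2-r->3 6-p->4
branch R3-first: apply at {0↦4, 1↦5, 2↦2, 3↦6} → |E|=4, then 1 more step(s) → NF |V|=4 |E|=3 V={0:A, 1:D, 2:C, 3:D} E=0-r->2 1-p->1 2-r->3
graphs not isomorphic

Answer: NO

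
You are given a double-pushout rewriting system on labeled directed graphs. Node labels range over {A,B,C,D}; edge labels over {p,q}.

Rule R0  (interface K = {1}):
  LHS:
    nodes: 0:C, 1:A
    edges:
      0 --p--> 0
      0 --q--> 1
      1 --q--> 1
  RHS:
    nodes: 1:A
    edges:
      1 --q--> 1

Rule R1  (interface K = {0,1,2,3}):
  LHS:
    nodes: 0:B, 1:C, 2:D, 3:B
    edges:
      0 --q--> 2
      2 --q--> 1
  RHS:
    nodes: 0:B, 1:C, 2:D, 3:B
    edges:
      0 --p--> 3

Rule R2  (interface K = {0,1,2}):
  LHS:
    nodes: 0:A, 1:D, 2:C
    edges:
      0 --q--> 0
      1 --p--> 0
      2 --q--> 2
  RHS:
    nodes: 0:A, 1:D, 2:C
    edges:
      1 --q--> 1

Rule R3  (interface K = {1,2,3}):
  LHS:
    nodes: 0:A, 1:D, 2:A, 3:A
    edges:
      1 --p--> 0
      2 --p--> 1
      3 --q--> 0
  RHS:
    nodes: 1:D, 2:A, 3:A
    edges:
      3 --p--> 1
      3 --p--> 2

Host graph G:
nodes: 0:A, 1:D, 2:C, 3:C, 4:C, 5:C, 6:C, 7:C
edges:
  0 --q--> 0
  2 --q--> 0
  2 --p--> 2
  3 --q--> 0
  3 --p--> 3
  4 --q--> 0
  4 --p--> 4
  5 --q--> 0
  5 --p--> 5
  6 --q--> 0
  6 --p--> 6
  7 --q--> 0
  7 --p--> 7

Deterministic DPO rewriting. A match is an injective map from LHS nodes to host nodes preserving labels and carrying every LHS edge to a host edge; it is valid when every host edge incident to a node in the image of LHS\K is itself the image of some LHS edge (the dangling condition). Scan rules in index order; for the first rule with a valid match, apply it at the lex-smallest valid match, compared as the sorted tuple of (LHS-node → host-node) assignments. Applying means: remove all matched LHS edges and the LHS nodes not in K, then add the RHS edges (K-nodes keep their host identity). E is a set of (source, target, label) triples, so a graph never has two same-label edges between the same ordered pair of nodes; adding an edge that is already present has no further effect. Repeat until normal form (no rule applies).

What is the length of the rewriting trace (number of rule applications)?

Answer: 6

Rewrite trace:
start.  V:8 E:13  edges: 0-q->0 2-q->0 2-p->2 3-q->0 3-p->3 4-q->0 4-p->4 5-q->0 5-p->5 6-q->0 6-p->6 7-q->0 7-p->7
1. fire R0 via {0↦2, 1↦0}  →  V:7 E:11  edges: 0-q->0 3-q->0 3-p->3 4-q->0 4-p->4 5-q->0 5-p->5 6-q->0 6-p->6 7-q->0 7-p->7
2. fire R0 via {0↦3, 1↦0}  →  V:6 E:9  edges: 0-q->0 4-q->0 4-p->4 5-q->0 5-p->5 6-q->0 6-p->6 7-q->0 7-p->7
3. fire R0 via {0↦4, 1↦0}  →  V:5 E:7  edges: 0-q->0 5-q->0 5-p->5 6-q->0 6-p->6 7-q->0 7-p->7
4. fire R0 via {0↦5, 1↦0}  →  V:4 E:5  edges: 0-q->0 6-q->0 6-p->6 7-q->0 7-p->7
5. fire R0 via {0↦6, 1↦0}  →  V:3 E:3  edges: 0-q->0 7-q->0 7-p->7
6. fire R0 via {0↦7, 1↦0}  →  V:2 E:1  edges: 0-q->0
halt: no rule applies after step 6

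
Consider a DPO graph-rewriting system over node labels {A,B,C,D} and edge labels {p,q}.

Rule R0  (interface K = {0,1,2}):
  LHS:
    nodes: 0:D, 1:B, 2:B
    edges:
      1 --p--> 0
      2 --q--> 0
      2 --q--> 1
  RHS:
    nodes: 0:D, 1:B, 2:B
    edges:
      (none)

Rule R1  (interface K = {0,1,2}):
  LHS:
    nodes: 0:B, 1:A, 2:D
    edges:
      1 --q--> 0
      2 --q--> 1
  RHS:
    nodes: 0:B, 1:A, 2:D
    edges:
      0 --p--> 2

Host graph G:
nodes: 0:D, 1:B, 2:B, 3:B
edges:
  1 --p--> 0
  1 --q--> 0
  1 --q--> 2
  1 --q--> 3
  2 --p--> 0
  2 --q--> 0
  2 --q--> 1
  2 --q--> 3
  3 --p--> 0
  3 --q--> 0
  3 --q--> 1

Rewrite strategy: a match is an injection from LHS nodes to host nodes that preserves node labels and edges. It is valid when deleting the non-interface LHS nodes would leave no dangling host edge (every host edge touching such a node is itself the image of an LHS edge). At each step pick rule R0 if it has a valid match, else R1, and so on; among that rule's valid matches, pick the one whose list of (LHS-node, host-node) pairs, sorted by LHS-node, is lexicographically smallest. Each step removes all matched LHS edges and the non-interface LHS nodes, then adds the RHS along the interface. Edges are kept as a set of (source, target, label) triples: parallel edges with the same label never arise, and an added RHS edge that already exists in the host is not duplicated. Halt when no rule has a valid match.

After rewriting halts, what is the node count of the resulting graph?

Answer: 4

Rewrite trace:
[0] host  ⇒  4 nodes, 11 edges  {1-p->0 1-q->0 1-q->2 1-q->3 2-p->0 2-q->0 2-q->1 2-q->3 3-p->0 3-q->0 3-q->1}
[1] R0 @ {0↦0, 1↦1, 2↦2}  ⇒  4 nodes, 8 edges  {1-q->0 1-q->2 1-q->3 2-p->0 2-q->3 3-p->0 3-q->0 3-q->1}
[2] R0 @ {0↦0, 1↦2, 2↦1}  ⇒  4 nodes, 5 edges  {1-q->3 2-q->3 3-p->0 3-q->0 3-q->1}
normal form: no rule applies after step 2
NF nodes: {0:D, 1:B, 2:B, 3:B}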